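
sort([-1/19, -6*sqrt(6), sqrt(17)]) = [-6*sqrt(6), -1/19, sqrt(17)]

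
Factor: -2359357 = -1*7^1*11^1*13^1*2357^1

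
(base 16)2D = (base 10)45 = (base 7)63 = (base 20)25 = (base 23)1M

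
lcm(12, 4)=12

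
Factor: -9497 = -1*9497^1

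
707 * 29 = 20503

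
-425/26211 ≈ -0.0162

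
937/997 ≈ 0.940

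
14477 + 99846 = 114323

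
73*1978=144394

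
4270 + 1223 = 5493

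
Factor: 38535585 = 3^1*5^1*11^1*233549^1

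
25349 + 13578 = 38927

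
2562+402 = 2964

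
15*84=1260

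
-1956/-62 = 978/31 ≈ 31.55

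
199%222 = 199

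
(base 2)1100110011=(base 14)427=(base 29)s7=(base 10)819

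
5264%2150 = 964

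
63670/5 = 12734 = 12734.00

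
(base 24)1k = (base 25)1j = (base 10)44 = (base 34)1a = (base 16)2c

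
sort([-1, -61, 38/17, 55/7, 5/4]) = [-61, -1, 5/4, 38/17, 55/7]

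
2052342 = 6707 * 306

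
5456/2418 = 88/39 ≈ 2.26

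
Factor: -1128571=-1 * 103^1 * 10957^1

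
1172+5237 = 6409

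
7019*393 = 2758467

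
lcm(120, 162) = 3240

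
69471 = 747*93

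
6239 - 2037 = 4202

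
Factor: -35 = -1*5^1*7^1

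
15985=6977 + 9008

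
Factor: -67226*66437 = -1*2^1*7^1*9491^1*33613^1 = -4466293762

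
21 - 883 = -862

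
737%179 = 21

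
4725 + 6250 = 10975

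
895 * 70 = 62650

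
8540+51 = 8591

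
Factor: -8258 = -1 * 2^1 * 4129^1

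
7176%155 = 46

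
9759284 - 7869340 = 1889944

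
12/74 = 6/37 ≈ 0.162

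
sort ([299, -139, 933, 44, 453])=[-139, 44, 299, 453, 933]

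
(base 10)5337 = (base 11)4012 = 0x14d9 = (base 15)18ac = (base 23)a21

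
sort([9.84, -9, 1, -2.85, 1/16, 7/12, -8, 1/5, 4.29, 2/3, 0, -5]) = [-9, -8, -5, -2.85, 0, 1/16, 1/5, 7/12, 2/3, 1, 4.29, 9.84]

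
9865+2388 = 12253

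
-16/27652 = -4/6913 ≈ -0.000579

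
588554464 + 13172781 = 601727245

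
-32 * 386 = -12352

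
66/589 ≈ 0.112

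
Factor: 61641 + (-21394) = 167^1*241^1 = 40247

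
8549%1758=1517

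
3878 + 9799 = 13677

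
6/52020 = 1/8670 ≈ 0.000115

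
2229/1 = 2229 = 2229.00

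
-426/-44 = 213/22 ≈ 9.68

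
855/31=27 + 18/31 ≈ 27.58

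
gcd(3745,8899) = 1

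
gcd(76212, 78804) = 36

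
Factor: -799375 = -1*5^4*1279^1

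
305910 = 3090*99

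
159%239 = 159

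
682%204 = 70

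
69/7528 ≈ 0.00917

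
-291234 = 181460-472694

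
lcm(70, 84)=420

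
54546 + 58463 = 113009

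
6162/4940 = 1 + 47/190 ≈ 1.25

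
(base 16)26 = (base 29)19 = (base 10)38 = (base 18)22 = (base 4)212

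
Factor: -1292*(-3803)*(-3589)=-1*2^2*17^1*19^1*37^1*97^1*3803^1=-17634465364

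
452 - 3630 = -3178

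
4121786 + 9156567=13278353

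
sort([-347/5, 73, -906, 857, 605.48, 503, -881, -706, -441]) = [-906, -881, -706, -441, -347/5, 73, 503, 605.48, 857]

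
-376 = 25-401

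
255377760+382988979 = 638366739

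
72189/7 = 10312 + 5/7 ≈ 10312.71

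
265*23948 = 6346220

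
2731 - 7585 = -4854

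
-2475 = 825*(-3)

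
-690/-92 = 15/2 = 7.50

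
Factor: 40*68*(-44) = -1*2^7*5^1*11^1*17^1 = -119680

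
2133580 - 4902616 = -2769036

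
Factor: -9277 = -1*9277^1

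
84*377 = 31668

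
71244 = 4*17811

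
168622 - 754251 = -585629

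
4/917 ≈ 0.00436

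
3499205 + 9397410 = 12896615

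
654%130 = 4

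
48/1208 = 6/151 ≈ 0.0397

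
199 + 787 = 986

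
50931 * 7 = 356517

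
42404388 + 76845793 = 119250181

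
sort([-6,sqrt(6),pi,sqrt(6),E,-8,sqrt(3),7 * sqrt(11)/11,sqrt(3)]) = [-8,-6,sqrt(3),sqrt(3),7 * sqrt(11)/11,sqrt(6),sqrt(6),E,pi]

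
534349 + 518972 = 1053321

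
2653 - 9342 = -6689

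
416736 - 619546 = -202810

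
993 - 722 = 271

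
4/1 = 4 = 4.00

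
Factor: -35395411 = -1 * 17^1 * 1249^1 * 1667^1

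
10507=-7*(-1501)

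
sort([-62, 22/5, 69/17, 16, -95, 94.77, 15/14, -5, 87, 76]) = [-95, -62, -5, 15/14, 69/17, 22/5, 16, 76, 87, 94.77]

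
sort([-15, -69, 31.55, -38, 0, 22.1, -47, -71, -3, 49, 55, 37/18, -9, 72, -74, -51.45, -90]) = [-90, -74, -71, -69, -51.45, -47, -38, -15, -9, -3, 0, 37/18, 22.1, 31.55, 49, 55, 72]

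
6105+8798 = 14903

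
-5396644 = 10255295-15651939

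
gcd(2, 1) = 1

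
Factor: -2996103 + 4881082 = 71^1*139^1*191^1 = 1884979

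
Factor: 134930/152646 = 3^(-1) * 5^1 * 13^(-1) * 19^(-1) * 131^1 = 655/741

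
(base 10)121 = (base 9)144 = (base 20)61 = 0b1111001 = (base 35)3g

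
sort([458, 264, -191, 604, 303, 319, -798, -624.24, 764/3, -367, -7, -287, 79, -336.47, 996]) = [-798, -624.24, -367, -336.47, -287, -191, -7, 79, 764/3, 264, 303, 319, 458, 604, 996]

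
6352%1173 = 487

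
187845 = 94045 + 93800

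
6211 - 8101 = -1890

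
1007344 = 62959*16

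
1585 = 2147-562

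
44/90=22/45 ≈ 0.489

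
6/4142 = 3/2071 ≈ 0.00145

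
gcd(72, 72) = 72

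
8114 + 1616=9730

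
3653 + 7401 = 11054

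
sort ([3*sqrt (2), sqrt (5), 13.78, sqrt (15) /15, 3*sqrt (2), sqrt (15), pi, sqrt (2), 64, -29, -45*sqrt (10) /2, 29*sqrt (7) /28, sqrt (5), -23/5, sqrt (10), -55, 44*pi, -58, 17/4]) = [-45*sqrt (10) /2, -58, -55, -29, -23/5, sqrt (15) /15, sqrt (2), sqrt (5), sqrt (5), 29*sqrt (7) /28, pi, sqrt (10), sqrt (15), 3*sqrt (2), 3*sqrt (2), 17/4, 13.78, 64, 44*pi]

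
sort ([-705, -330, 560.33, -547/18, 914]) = [-705, -330, -547/18, 560.33, 914]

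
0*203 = 0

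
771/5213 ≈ 0.148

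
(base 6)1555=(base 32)df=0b110101111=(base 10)431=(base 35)cb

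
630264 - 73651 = 556613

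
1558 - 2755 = -1197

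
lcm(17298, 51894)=51894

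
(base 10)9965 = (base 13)46c7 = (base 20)14i5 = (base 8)23355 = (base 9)14602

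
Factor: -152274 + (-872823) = -1 * 3^1 * 191^1 * 1789^1 = -1025097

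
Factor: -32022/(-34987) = 2^1*3^3*59^(-1) = 54/59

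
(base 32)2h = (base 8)121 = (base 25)36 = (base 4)1101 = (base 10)81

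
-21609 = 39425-61034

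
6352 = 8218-1866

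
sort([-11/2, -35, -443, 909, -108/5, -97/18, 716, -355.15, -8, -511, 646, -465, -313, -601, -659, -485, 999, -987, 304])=[-987, -659, -601, -511, -485, -465, -443, -355.15, -313, -35, -108/5, -8, -11/2, -97/18, 304, 646, 716, 909, 999]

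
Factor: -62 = -1*2^1*31^1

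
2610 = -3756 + 6366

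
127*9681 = 1229487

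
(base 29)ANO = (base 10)9101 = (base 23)H4G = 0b10001110001101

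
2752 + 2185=4937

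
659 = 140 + 519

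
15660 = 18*870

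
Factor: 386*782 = 2^2*17^1*23^1*193^1 = 301852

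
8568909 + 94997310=103566219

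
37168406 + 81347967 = 118516373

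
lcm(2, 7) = 14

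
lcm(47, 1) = 47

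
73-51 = 22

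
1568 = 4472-2904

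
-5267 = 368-5635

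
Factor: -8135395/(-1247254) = 2^(-1)*5^1*31^(-1)*20117^(-1)*1627079^1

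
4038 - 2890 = 1148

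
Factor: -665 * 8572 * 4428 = -1 * 2^4 * 3^3 * 5^1 * 7^1 * 19^1 * 41^1 * 2143^1 = -25241282640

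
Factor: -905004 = -1*2^2*3^2*23^1*1093^1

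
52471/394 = 133 + 69/394 ≈ 133.18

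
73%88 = 73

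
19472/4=4868=4868.00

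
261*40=10440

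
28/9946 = 14/4973 ≈ 0.00282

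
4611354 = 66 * 69869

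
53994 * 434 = 23433396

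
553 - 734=-181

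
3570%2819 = 751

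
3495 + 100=3595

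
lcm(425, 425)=425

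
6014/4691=1 + 1323/4691 ≈ 1.28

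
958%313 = 19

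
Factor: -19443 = -1*3^1*6481^1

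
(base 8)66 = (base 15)39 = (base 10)54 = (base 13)42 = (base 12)46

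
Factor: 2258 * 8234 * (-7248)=-1 * 2^6 * 3^1 * 23^1 * 151^1 * 179^1 * 1129^1=-134757512256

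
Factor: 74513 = 269^1*277^1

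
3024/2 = 1512 = 1512.00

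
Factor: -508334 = -1*2^1*17^1*14951^1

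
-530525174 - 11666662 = -542191836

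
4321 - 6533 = -2212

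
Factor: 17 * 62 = 2^1 * 17^1 * 31^1 = 1054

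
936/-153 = -6 - 2/17 ≈ -6.12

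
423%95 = 43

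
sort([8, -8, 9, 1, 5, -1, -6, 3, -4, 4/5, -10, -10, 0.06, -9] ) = [-10, -10, -9, -8, -6, -4, -1, 0.06, 4/5, 1, 3, 5, 8, 9] 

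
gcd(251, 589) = 1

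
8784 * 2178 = 19131552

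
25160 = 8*3145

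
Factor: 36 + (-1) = 5^1*7^1 = 35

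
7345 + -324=7021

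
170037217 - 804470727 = -634433510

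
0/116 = 0 = 0.00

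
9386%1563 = 8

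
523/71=7 + 26/71 ≈ 7.37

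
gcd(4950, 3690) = 90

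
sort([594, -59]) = [-59, 594]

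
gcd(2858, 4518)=2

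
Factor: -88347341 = -1*88347341^1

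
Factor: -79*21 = -1*3^1*7^1*79^1 = -1659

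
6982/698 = 3491/349 ≈ 10.00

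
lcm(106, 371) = 742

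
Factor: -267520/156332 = -1 * 2^6 * 5^1 * 11^(-1) * 17^(-1) = -320/187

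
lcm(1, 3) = 3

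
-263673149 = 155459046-419132195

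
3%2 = 1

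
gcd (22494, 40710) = 138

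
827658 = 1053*786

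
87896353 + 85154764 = 173051117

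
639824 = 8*79978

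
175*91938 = 16089150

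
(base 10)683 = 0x2ab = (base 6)3055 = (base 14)36b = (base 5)10213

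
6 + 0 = 6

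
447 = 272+175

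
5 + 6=11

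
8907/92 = 96 + 75/92 ≈ 96.82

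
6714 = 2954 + 3760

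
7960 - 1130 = 6830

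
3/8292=1/2764 ≈ 0.000362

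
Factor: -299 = -1 * 13^1 * 23^1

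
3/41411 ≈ 0.0000724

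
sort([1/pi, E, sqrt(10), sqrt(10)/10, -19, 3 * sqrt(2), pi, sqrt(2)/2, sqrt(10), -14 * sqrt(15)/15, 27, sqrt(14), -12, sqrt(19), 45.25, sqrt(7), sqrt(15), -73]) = [-73, -19, -12, -14 * sqrt(15)/15, sqrt(10)/10, 1/pi, sqrt(2)/2, sqrt(7), E, pi, sqrt(10), sqrt(10), sqrt(14), sqrt(15), 3 * sqrt(2), sqrt(19), 27, 45.25]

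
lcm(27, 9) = 27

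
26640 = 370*72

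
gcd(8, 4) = 4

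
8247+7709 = 15956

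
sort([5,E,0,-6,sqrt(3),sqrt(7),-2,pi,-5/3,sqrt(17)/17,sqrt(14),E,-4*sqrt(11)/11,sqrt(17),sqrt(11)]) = [-6,-2,-5/3,-4*sqrt(11)/11,0,sqrt(17)/17,sqrt(3),sqrt(7),E,E,pi,sqrt(11),sqrt(14),sqrt(17),5]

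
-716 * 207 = -148212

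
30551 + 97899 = 128450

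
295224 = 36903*8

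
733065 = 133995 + 599070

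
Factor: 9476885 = 5^1*11^1*172307^1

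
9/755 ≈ 0.0119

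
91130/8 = 45565/4 = 11391.25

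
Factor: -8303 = -1*19^2*23^1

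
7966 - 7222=744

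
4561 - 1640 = 2921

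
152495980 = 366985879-214489899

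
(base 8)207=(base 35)3u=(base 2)10000111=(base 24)5f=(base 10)135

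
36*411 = 14796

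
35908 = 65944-30036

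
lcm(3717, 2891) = 26019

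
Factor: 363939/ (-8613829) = -1 * 3^1 * 7^ (-1) * 121313^1 * 1230547^ (-1) 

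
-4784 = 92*(-52)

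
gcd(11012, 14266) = 2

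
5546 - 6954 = -1408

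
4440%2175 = 90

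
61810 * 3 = 185430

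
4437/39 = 113 + 10/13 ≈ 113.77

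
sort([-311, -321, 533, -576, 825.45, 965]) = [-576, -321, -311, 533, 825.45, 965]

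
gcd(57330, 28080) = 1170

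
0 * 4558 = 0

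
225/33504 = 75/11168 ≈ 0.00672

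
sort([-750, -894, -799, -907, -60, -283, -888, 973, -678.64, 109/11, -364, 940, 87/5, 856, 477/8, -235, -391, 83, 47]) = [-907, -894, -888, -799, -750, -678.64, -391, -364, -283, -235, -60, 109/11, 87/5, 47, 477/8, 83, 856, 940, 973]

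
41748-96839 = -55091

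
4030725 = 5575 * 723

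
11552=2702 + 8850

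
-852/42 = -142/7 ≈ -20.29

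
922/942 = 461/471 ≈ 0.979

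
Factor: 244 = 2^2*61^1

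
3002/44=68 + 5/22 ≈ 68.23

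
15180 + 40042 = 55222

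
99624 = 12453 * 8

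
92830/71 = 1307 + 33/71≈1307.46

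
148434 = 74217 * 2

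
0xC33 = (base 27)47I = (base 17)ADC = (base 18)9B9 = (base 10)3123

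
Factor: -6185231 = -1 * 13^2 * 36599^1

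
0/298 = 0 = 0.00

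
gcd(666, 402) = 6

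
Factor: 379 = 379^1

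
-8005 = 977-8982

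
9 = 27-18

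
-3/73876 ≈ -0.0000406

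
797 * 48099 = 38334903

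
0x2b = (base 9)47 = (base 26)1h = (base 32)1b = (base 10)43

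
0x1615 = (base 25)913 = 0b1011000010101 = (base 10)5653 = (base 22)bel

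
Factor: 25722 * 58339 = 2^1 * 3^2 * 227^1 * 257^1 * 1429^1 = 1500595758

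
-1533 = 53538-55071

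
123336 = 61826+61510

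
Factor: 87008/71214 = 2^4*3^(-1)*11^(-1)*13^(-1)*83^(-1)*2719^1 = 43504/35607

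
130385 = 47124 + 83261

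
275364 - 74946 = 200418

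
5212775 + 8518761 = 13731536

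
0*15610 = 0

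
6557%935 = 12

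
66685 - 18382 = 48303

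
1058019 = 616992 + 441027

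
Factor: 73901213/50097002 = 2^(-1) * 2971^(-1) * 8431^(-1) * 73901213^1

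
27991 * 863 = 24156233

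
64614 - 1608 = 63006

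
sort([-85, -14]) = [-85, -14]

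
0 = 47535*0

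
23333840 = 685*34064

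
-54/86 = -27/43 ≈ -0.628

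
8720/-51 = -170 - 50/51 ≈ -170.98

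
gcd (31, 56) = 1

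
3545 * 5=17725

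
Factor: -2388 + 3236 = 2^4*53^1 = 848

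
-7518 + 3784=-3734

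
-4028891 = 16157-4045048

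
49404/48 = 1029 + 1/4 = 1029.25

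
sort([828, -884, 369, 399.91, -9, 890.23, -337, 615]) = [-884, -337, -9, 369, 399.91, 615, 828, 890.23]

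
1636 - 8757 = -7121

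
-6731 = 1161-7892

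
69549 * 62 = 4312038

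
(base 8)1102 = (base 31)ik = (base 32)i2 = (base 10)578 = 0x242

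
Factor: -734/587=-1 * 2^1 * 367^1 * 587^(-1)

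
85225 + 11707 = 96932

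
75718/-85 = -890 - 4/5 = -890.80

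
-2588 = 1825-4413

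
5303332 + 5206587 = 10509919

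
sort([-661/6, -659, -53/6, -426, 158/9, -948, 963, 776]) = [-948, -659, -426, -661/6, -53/6, 158/9, 776, 963]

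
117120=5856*20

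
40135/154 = 260 + 95/154 ≈ 260.62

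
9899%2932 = 1103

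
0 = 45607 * 0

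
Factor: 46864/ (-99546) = -1 * 2^3 * 3^ (-1) * 29^1 * 47^ (-1) * 101^1 * 353^ (-1) = -23432/49773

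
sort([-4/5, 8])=[-4/5, 8]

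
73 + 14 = 87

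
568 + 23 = 591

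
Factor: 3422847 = 3^1 * 1140949^1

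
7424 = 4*1856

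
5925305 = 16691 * 355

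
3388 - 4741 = -1353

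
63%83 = 63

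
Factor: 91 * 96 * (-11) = -1 * 2^5 * 3^1 * 7^1 * 11^1 * 13^1 = -96096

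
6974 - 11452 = -4478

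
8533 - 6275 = 2258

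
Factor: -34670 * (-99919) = 2^1 * 5^1 * 163^1 * 613^1 * 3467^1 = 3464191730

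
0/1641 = 0 = 0.00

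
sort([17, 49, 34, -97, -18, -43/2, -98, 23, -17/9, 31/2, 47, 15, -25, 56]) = [-98, -97, -25, -43/2, -18, -17/9, 15, 31/2, 17, 23, 34, 47, 49, 56]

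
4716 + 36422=41138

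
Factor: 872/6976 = 2^(-3) = 1/8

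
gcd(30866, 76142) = 22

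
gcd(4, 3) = 1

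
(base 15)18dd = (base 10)5383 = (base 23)a41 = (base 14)1d67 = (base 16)1507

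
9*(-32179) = -289611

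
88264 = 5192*17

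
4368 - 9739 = -5371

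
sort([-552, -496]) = [-552, -496]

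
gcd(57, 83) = 1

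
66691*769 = 51285379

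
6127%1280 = 1007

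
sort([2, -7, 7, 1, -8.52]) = [-8.52, -7, 1, 2, 7]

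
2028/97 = 20 + 88/97 ≈ 20.91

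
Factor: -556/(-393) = 2^2*3^(-1)*131^(-1)*139^1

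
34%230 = 34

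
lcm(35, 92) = 3220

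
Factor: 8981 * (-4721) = -1 * 7^1 * 1283^1 * 4721^1 = -42399301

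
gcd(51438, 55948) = 2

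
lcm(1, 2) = 2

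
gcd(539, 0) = 539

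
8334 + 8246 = 16580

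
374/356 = 187/178 ≈ 1.05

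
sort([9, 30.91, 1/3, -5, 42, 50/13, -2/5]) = [-5, -2/5, 1/3, 50/13, 9, 30.91, 42]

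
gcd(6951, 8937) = 993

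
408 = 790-382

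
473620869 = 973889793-500268924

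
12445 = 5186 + 7259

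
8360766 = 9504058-1143292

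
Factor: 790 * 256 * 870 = 2^10 * 3^1 * 5^2 * 29^1 * 79^1 = 175948800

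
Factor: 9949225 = 5^2 * 11^3 * 13^1 * 23^1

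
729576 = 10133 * 72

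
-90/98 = -45/49 ≈ -0.918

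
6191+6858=13049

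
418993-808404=-389411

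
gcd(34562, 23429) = 1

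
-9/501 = -3/167 ≈ -0.0180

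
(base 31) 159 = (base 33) 113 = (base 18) 389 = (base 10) 1125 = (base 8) 2145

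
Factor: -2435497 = -1*383^1*6359^1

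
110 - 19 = 91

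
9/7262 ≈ 0.00124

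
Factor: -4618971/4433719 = -1 * 3^3 * 7^1 * 17^(-1) * 24439^1 * 260807^(-1)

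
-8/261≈-0.0307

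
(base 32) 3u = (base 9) 150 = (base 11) 105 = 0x7e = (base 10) 126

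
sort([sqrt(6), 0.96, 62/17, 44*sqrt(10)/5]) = [0.96, sqrt(6), 62/17, 44*sqrt(10)/5]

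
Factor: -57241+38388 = -1*17^1*1109^1 = -18853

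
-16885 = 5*(-3377)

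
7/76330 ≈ 0.0000917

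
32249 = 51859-19610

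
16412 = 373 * 44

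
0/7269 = 0 = 0.00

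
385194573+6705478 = 391900051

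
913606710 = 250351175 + 663255535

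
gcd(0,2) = 2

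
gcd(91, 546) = 91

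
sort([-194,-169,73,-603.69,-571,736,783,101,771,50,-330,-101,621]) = [-603.69,-571,-330,-194,-169,-101,50,73,101,621,736,771,783]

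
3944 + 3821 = 7765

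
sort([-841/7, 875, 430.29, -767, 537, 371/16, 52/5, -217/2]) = [-767, -841/7, -217/2, 52/5, 371/16, 430.29, 537, 875]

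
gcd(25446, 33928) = 8482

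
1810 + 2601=4411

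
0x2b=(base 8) 53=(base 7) 61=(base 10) 43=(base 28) 1f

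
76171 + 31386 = 107557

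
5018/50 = 100+9/25 = 100.36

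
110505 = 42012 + 68493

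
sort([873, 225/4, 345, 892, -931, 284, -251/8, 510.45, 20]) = [-931, -251/8, 20, 225/4, 284, 345, 510.45, 873, 892]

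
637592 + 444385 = 1081977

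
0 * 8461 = 0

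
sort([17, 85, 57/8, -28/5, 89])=[-28/5, 57/8, 17, 85, 89]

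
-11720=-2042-9678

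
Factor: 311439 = 3^1 * 103813^1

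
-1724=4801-6525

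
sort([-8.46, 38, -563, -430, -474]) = [-563, -474, -430, -8.46, 38]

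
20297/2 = 10148 + 1/2 = 10148.50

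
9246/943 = 402/41 ≈ 9.80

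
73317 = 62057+11260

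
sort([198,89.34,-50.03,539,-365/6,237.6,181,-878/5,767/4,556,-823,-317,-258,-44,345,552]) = [-823,-317,-258,-878/5,-365/6,-50.03,-44,89.34,181,767/4,198,237.6,345,539,552,556]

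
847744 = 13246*64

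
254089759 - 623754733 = -369664974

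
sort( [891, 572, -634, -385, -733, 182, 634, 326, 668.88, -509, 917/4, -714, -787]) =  [-787, -733, -714, -634, -509, -385, 182, 917/4, 326, 572, 634, 668.88, 891]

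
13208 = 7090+6118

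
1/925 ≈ 0.00108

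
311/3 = 103+2/3 ≈ 103.67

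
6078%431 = 44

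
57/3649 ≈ 0.0156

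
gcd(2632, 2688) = 56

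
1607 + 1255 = 2862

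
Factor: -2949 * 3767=-1 * 3^1 * 983^1 * 3767^1=-11108883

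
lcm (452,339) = 1356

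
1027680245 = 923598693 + 104081552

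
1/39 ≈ 0.0256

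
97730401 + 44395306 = 142125707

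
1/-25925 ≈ -0.0000386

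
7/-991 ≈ -0.00706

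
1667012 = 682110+984902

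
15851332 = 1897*8356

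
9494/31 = 306 + 8/31 ≈ 306.26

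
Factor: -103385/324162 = -1*2^ (-1)*3^ (-5)*5^1*31^1 = -155/486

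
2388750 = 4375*546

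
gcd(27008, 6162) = 2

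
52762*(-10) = -527620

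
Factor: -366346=-1*2^1*113^1*1621^1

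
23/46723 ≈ 0.000492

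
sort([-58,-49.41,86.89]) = [-58,-49.41,86.89]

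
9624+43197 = 52821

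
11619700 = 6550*1774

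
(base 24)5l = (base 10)141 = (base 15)96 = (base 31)4h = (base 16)8d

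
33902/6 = 5650+1/3 ≈ 5650.33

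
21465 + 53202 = 74667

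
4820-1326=3494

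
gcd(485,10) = 5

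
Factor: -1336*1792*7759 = -1*2^11*7^1*167^1*7759^1 = -18575915008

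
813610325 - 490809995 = 322800330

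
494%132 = 98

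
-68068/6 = -34034/3 ≈ -11344.67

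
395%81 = 71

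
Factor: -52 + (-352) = -1*2^2*101^1 = -404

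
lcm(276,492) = 11316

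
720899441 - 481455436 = 239444005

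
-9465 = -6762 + -2703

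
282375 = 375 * 753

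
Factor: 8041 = 11^1*17^1*43^1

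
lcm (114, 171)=342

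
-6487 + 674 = -5813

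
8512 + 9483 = 17995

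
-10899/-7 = 1557 = 1557.00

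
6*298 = 1788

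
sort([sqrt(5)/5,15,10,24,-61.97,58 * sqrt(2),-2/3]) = [-61.97,-2/3,sqrt(5)/5,10,15,24,58 * sqrt(2)]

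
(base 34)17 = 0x29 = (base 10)41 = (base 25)1g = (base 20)21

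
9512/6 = 4756/3 ≈ 1585.33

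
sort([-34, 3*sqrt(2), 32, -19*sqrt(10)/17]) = [-34, -19*sqrt(10)/17, 3*sqrt(2), 32]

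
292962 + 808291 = 1101253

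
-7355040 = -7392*995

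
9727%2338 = 375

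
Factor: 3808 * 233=2^5 * 7^1 * 17^1 * 233^1=887264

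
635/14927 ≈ 0.0425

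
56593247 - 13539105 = 43054142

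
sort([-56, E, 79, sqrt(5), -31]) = [-56, -31, sqrt(5), E, 79]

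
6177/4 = 1544+1/4 = 1544.25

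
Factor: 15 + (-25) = -1 * 2^1 * 5^1 = -10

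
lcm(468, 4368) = 13104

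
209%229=209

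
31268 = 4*7817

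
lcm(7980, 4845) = 135660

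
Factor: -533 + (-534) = -1*11^1*97^1 = -1067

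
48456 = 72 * 673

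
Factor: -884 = -1 * 2^2 * 13^1 * 17^1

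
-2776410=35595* (-78)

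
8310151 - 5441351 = 2868800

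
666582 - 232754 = 433828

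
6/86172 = 1/14362 ≈ 0.0000696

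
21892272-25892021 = -3999749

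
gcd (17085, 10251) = 3417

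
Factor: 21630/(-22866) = -1 * 5^1 * 7^1 * 37^(-1) = -35/37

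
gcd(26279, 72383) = 1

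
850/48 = 17 + 17/24 ≈ 17.71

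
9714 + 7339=17053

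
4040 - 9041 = -5001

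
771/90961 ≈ 0.00848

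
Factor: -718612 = -1*2^2*23^1*73^1*107^1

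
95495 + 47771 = 143266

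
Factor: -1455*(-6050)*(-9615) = -1*2^1*3^2*5^4*11^2*97^1*641^1 = -84638441250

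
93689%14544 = 6425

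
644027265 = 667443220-23415955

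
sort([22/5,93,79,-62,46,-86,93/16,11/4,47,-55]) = [-86,-62,-55,11/4,22/5,93/16,46,47,79,93]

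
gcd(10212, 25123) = 37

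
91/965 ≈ 0.0943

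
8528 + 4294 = 12822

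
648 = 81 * 8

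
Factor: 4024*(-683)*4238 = -1*2^4*13^1*163^1*503^1*683^1 = -11647685296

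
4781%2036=709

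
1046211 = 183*5717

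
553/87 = 6 + 31/87 ≈ 6.36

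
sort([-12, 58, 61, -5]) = [-12, -5, 58, 61]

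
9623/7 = 1374+5/7 ≈ 1374.71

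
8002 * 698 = 5585396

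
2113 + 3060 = 5173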